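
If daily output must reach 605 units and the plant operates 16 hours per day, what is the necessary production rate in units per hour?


Formula: Production Rate = Daily Demand / Available Hours
Rate = 605 units/day / 16 hours/day
Rate = 37.8 units/hour

37.8 units/hour


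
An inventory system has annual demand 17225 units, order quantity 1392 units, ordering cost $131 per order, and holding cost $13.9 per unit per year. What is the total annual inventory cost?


TC = 17225/1392 * 131 + 1392/2 * 13.9

$11295.43


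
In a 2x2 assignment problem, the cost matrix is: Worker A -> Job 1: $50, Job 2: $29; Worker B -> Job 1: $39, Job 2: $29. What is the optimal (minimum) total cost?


Option 1: A->1 + B->2 = $50 + $29 = $79
Option 2: A->2 + B->1 = $29 + $39 = $68
Min cost = min($79, $68) = $68

$68


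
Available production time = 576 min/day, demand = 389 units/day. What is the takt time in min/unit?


Formula: Takt Time = Available Production Time / Customer Demand
Takt = 576 min/day / 389 units/day
Takt = 1.48 min/unit

1.48 min/unit


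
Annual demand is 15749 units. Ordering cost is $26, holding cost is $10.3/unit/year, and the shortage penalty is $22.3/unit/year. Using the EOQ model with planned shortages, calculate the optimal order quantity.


Formula: EOQ* = sqrt(2DS/H) * sqrt((H+P)/P)
Base EOQ = sqrt(2*15749*26/10.3) = 281.97 units
Correction = sqrt((10.3+22.3)/22.3) = 1.20908
EOQ* = 281.97 * 1.20908 = 340.9 units

340.9 units


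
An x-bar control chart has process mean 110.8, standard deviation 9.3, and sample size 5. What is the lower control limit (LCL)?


LCL = 110.8 - 3 * 9.3 / sqrt(5)

98.32


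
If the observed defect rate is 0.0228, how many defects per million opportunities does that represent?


DPMO = defect_rate * 1000000 = 0.0228 * 1000000

22800


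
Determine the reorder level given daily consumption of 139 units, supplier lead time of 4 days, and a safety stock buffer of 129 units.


Formula: ROP = (Daily Demand * Lead Time) + Safety Stock
Demand during lead time = 139 * 4 = 556 units
ROP = 556 + 129 = 685 units

685 units


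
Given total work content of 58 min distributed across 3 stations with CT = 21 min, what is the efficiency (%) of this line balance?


Formula: Efficiency = Sum of Task Times / (N_stations * CT) * 100
Total station capacity = 3 stations * 21 min = 63 min
Efficiency = 58 / 63 * 100 = 92.1%

92.1%


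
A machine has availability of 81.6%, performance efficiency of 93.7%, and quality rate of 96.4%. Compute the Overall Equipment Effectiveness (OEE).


Formula: OEE = Availability * Performance * Quality / 10000
A * P = 81.6% * 93.7% / 100 = 76.46%
OEE = 76.46% * 96.4% / 100 = 73.7%

73.7%


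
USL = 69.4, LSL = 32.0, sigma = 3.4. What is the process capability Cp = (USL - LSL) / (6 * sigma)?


Cp = (69.4 - 32.0) / (6 * 3.4)

1.83


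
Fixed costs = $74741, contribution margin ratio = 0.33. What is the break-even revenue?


Formula: BER = Fixed Costs / Contribution Margin Ratio
BER = $74741 / 0.33
BER = $226487.88 (to the nearest cent)

$226487.88


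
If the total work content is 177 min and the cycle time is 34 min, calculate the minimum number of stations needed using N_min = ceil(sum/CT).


Formula: N_min = ceil(Sum of Task Times / Cycle Time)
N_min = ceil(177 min / 34 min) = ceil(5.2059)
N_min = 6 stations

6


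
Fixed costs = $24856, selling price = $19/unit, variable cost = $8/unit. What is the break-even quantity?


Formula: BEQ = Fixed Costs / (Price - Variable Cost)
Contribution margin = $19 - $8 = $11/unit
BEQ = ceil($24856 / $11/unit) = ceil(2259.64) = 2260 units

2260 units


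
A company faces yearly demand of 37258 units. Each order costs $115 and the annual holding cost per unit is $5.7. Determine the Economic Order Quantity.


Formula: EOQ = sqrt(2 * D * S / H)
Numerator: 2 * 37258 * 115 = 8569340
2DS/H = 8569340 / 5.7 = 1503393.0
EOQ = sqrt(1503393.0) = 1226.1 units

1226.1 units


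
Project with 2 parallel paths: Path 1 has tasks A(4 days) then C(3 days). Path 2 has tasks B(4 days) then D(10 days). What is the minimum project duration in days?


Path 1 = 4 + 3 = 7 days
Path 2 = 4 + 10 = 14 days
Duration = max(7, 14) = 14 days

14 days


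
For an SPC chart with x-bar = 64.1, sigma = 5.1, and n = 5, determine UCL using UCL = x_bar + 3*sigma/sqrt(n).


UCL = 64.1 + 3 * 5.1 / sqrt(5)

70.94


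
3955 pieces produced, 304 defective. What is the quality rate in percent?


Formula: Quality Rate = Good Pieces / Total Pieces * 100
Good pieces = 3955 - 304 = 3651
QR = 3651 / 3955 * 100 = 92.3%

92.3%


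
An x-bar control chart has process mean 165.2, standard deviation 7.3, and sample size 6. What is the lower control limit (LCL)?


LCL = 165.2 - 3 * 7.3 / sqrt(6)

156.26


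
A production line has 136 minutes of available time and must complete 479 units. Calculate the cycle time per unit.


Formula: CT = Available Time / Number of Units
CT = 136 min / 479 units
CT = 0.28 min/unit

0.28 min/unit


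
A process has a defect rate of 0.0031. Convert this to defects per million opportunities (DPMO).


DPMO = defect_rate * 1000000 = 0.0031 * 1000000

3100


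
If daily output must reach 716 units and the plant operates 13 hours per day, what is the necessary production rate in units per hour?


Formula: Production Rate = Daily Demand / Available Hours
Rate = 716 units/day / 13 hours/day
Rate = 55.1 units/hour

55.1 units/hour


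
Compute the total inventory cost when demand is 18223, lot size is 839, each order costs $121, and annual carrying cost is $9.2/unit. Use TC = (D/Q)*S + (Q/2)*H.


TC = 18223/839 * 121 + 839/2 * 9.2

$6487.51


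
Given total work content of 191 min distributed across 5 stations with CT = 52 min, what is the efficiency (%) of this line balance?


Formula: Efficiency = Sum of Task Times / (N_stations * CT) * 100
Total station capacity = 5 stations * 52 min = 260 min
Efficiency = 191 / 260 * 100 = 73.5%

73.5%


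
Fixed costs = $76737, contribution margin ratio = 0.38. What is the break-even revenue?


Formula: BER = Fixed Costs / Contribution Margin Ratio
BER = $76737 / 0.38
BER = $201939.47 (to the nearest cent)

$201939.47


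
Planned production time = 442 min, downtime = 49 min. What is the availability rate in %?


Formula: Availability = (Planned Time - Downtime) / Planned Time * 100
Uptime = 442 - 49 = 393 min
Availability = 393 / 442 * 100 = 88.9%

88.9%


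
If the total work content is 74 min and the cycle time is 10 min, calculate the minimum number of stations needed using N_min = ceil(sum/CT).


Formula: N_min = ceil(Sum of Task Times / Cycle Time)
N_min = ceil(74 min / 10 min) = ceil(7.4)
N_min = 8 stations

8


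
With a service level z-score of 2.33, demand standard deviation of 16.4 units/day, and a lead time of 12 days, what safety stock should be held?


Formula: SS = z * sigma_d * sqrt(LT)
sqrt(LT) = sqrt(12) = 3.4641
SS = 2.33 * 16.4 * 3.4641
SS = 132.4 units

132.4 units


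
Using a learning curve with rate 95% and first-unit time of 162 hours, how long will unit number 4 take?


Formula: T_n = T_1 * (learning_rate)^(log2(n)) where learning_rate = rate/100
Doublings = log2(4) = 2
T_n = 162 * 0.95^2
T_n = 162 * 0.9025 = 146.2 hours

146.2 hours


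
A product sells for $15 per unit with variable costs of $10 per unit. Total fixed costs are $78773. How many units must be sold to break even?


Formula: BEQ = Fixed Costs / (Price - Variable Cost)
Contribution margin = $15 - $10 = $5/unit
BEQ = ceil($78773 / $5/unit) = ceil(15754.6) = 15755 units

15755 units


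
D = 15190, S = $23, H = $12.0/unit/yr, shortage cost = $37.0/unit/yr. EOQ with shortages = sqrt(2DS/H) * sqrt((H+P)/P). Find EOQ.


Formula: EOQ* = sqrt(2DS/H) * sqrt((H+P)/P)
Base EOQ = sqrt(2*15190*23/12.0) = 241.31 units
Correction = sqrt((12.0+37.0)/37.0) = 1.15079
EOQ* = 241.31 * 1.15079 = 277.7 units

277.7 units


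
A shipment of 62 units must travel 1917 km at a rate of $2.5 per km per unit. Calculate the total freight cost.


TC = dist * cost * units = 1917 * 2.5 * 62 = $297135.00

$297135.00


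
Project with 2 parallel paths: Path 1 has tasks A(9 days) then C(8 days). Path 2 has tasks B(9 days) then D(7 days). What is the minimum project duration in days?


Path 1 = 9 + 8 = 17 days
Path 2 = 9 + 7 = 16 days
Duration = max(17, 16) = 17 days

17 days


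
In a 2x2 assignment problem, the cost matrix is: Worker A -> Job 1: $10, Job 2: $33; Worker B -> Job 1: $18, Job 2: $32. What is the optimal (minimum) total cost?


Option 1: A->1 + B->2 = $10 + $32 = $42
Option 2: A->2 + B->1 = $33 + $18 = $51
Min cost = min($42, $51) = $42

$42


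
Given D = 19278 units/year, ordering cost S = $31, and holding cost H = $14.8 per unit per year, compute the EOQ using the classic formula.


Formula: EOQ = sqrt(2 * D * S / H)
Numerator: 2 * 19278 * 31 = 1195236
2DS/H = 1195236 / 14.8 = 80759.2
EOQ = sqrt(80759.2) = 284.2 units

284.2 units


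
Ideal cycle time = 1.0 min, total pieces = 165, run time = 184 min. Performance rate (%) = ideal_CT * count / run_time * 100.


Formula: Performance = (Ideal CT * Total Count) / Run Time * 100
Ideal output time = 1.0 * 165 = 165.0 min
Performance = 165.0 / 184 * 100 = 89.7%

89.7%


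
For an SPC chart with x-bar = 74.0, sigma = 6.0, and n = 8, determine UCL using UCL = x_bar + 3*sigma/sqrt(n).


UCL = 74.0 + 3 * 6.0 / sqrt(8)

80.36


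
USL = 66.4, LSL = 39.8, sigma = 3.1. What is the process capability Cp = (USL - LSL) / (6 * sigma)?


Cp = (66.4 - 39.8) / (6 * 3.1)

1.43


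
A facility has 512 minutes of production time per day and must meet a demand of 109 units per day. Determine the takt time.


Formula: Takt Time = Available Production Time / Customer Demand
Takt = 512 min/day / 109 units/day
Takt = 4.7 min/unit

4.7 min/unit


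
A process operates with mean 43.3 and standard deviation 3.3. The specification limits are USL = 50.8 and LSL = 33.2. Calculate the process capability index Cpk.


Cpu = (50.8 - 43.3) / (3 * 3.3) = 0.76
Cpl = (43.3 - 33.2) / (3 * 3.3) = 1.02
Cpk = min(0.76, 1.02) = 0.76

0.76


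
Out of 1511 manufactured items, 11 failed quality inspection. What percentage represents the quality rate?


Formula: Quality Rate = Good Pieces / Total Pieces * 100
Good pieces = 1511 - 11 = 1500
QR = 1500 / 1511 * 100 = 99.3%

99.3%


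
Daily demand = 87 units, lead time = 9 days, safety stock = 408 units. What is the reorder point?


Formula: ROP = (Daily Demand * Lead Time) + Safety Stock
Demand during lead time = 87 * 9 = 783 units
ROP = 783 + 408 = 1191 units

1191 units


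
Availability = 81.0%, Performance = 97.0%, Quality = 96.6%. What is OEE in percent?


Formula: OEE = Availability * Performance * Quality / 10000
A * P = 81.0% * 97.0% / 100 = 78.57%
OEE = 78.57% * 96.6% / 100 = 75.9%

75.9%


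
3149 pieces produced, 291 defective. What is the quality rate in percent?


Formula: Quality Rate = Good Pieces / Total Pieces * 100
Good pieces = 3149 - 291 = 2858
QR = 2858 / 3149 * 100 = 90.8%

90.8%


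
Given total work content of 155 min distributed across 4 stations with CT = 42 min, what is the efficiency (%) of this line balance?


Formula: Efficiency = Sum of Task Times / (N_stations * CT) * 100
Total station capacity = 4 stations * 42 min = 168 min
Efficiency = 155 / 168 * 100 = 92.3%

92.3%


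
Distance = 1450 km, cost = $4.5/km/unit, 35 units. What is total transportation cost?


TC = dist * cost * units = 1450 * 4.5 * 35 = $228375.00

$228375.00


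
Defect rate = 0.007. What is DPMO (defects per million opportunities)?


DPMO = defect_rate * 1000000 = 0.007 * 1000000

7000


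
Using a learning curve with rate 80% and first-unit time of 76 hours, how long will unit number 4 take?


Formula: T_n = T_1 * (learning_rate)^(log2(n)) where learning_rate = rate/100
Doublings = log2(4) = 2
T_n = 76 * 0.8^2
T_n = 76 * 0.64 = 48.6 hours

48.6 hours


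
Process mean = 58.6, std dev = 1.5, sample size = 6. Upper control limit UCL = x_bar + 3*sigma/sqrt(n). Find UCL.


UCL = 58.6 + 3 * 1.5 / sqrt(6)

60.44


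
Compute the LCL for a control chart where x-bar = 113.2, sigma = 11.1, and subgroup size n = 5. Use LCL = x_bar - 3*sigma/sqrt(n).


LCL = 113.2 - 3 * 11.1 / sqrt(5)

98.31


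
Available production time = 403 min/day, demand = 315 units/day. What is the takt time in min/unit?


Formula: Takt Time = Available Production Time / Customer Demand
Takt = 403 min/day / 315 units/day
Takt = 1.28 min/unit

1.28 min/unit


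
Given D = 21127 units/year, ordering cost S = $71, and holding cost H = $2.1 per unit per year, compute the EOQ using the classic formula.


Formula: EOQ = sqrt(2 * D * S / H)
Numerator: 2 * 21127 * 71 = 3000034
2DS/H = 3000034 / 2.1 = 1428587.6
EOQ = sqrt(1428587.6) = 1195.2 units

1195.2 units


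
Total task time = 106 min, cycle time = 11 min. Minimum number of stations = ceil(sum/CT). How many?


Formula: N_min = ceil(Sum of Task Times / Cycle Time)
N_min = ceil(106 min / 11 min) = ceil(9.6364)
N_min = 10 stations

10


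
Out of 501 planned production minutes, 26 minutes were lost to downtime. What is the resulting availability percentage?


Formula: Availability = (Planned Time - Downtime) / Planned Time * 100
Uptime = 501 - 26 = 475 min
Availability = 475 / 501 * 100 = 94.8%

94.8%


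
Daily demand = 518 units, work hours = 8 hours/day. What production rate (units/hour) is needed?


Formula: Production Rate = Daily Demand / Available Hours
Rate = 518 units/day / 8 hours/day
Rate = 64.8 units/hour

64.8 units/hour


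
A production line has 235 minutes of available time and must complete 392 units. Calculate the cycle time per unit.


Formula: CT = Available Time / Number of Units
CT = 235 min / 392 units
CT = 0.6 min/unit

0.6 min/unit


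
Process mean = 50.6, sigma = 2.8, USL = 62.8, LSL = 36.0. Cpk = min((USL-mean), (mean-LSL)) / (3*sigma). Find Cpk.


Cpu = (62.8 - 50.6) / (3 * 2.8) = 1.45
Cpl = (50.6 - 36.0) / (3 * 2.8) = 1.74
Cpk = min(1.45, 1.74) = 1.45

1.45


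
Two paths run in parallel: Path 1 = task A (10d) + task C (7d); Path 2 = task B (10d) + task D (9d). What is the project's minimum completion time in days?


Path 1 = 10 + 7 = 17 days
Path 2 = 10 + 9 = 19 days
Duration = max(17, 19) = 19 days

19 days


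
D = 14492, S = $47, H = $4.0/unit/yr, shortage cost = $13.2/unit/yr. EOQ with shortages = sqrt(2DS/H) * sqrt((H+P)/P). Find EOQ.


Formula: EOQ* = sqrt(2DS/H) * sqrt((H+P)/P)
Base EOQ = sqrt(2*14492*47/4.0) = 583.58 units
Correction = sqrt((4.0+13.2)/13.2) = 1.1415
EOQ* = 583.58 * 1.1415 = 666.2 units

666.2 units


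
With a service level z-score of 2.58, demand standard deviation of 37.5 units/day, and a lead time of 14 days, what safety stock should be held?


Formula: SS = z * sigma_d * sqrt(LT)
sqrt(LT) = sqrt(14) = 3.7417
SS = 2.58 * 37.5 * 3.7417
SS = 362.0 units

362.0 units


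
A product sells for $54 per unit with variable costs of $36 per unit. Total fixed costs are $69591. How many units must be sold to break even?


Formula: BEQ = Fixed Costs / (Price - Variable Cost)
Contribution margin = $54 - $36 = $18/unit
BEQ = ceil($69591 / $18/unit) = ceil(3866.17) = 3867 units

3867 units


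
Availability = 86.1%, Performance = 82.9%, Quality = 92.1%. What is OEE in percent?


Formula: OEE = Availability * Performance * Quality / 10000
A * P = 86.1% * 82.9% / 100 = 71.38%
OEE = 71.38% * 92.1% / 100 = 65.7%

65.7%


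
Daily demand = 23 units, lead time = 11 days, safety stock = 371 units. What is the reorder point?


Formula: ROP = (Daily Demand * Lead Time) + Safety Stock
Demand during lead time = 23 * 11 = 253 units
ROP = 253 + 371 = 624 units

624 units


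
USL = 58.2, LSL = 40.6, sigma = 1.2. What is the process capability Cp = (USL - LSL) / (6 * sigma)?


Cp = (58.2 - 40.6) / (6 * 1.2)

2.44


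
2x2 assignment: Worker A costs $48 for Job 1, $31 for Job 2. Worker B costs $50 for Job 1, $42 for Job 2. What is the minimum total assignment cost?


Option 1: A->1 + B->2 = $48 + $42 = $90
Option 2: A->2 + B->1 = $31 + $50 = $81
Min cost = min($90, $81) = $81

$81


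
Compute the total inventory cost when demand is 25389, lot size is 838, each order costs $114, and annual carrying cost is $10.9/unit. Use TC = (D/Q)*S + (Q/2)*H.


TC = 25389/838 * 114 + 838/2 * 10.9

$8020.97


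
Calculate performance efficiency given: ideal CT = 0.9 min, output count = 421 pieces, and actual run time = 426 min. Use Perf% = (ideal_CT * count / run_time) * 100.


Formula: Performance = (Ideal CT * Total Count) / Run Time * 100
Ideal output time = 0.9 * 421 = 378.9 min
Performance = 378.9 / 426 * 100 = 88.9%

88.9%


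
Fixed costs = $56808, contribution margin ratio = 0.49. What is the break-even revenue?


Formula: BER = Fixed Costs / Contribution Margin Ratio
BER = $56808 / 0.49
BER = $115934.69 (to the nearest cent)

$115934.69


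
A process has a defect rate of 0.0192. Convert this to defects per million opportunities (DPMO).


DPMO = defect_rate * 1000000 = 0.0192 * 1000000

19200


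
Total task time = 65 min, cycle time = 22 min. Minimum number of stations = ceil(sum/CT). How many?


Formula: N_min = ceil(Sum of Task Times / Cycle Time)
N_min = ceil(65 min / 22 min) = ceil(2.9545)
N_min = 3 stations

3


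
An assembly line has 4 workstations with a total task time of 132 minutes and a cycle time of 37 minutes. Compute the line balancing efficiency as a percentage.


Formula: Efficiency = Sum of Task Times / (N_stations * CT) * 100
Total station capacity = 4 stations * 37 min = 148 min
Efficiency = 132 / 148 * 100 = 89.2%

89.2%


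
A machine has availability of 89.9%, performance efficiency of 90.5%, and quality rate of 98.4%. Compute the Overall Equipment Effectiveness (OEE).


Formula: OEE = Availability * Performance * Quality / 10000
A * P = 89.9% * 90.5% / 100 = 81.36%
OEE = 81.36% * 98.4% / 100 = 80.1%

80.1%


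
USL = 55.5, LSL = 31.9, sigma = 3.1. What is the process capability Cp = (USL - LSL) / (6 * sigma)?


Cp = (55.5 - 31.9) / (6 * 3.1)

1.27


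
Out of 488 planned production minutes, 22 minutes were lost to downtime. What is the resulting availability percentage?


Formula: Availability = (Planned Time - Downtime) / Planned Time * 100
Uptime = 488 - 22 = 466 min
Availability = 466 / 488 * 100 = 95.5%

95.5%


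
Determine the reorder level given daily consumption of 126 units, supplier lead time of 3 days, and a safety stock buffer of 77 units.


Formula: ROP = (Daily Demand * Lead Time) + Safety Stock
Demand during lead time = 126 * 3 = 378 units
ROP = 378 + 77 = 455 units

455 units


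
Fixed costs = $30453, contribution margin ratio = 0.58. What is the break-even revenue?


Formula: BER = Fixed Costs / Contribution Margin Ratio
BER = $30453 / 0.58
BER = $52505.17 (to the nearest cent)

$52505.17


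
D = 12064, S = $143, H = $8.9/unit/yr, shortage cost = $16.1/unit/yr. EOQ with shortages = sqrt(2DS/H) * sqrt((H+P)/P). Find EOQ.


Formula: EOQ* = sqrt(2DS/H) * sqrt((H+P)/P)
Base EOQ = sqrt(2*12064*143/8.9) = 622.64 units
Correction = sqrt((8.9+16.1)/16.1) = 1.24611
EOQ* = 622.64 * 1.24611 = 775.9 units

775.9 units


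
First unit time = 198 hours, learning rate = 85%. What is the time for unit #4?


Formula: T_n = T_1 * (learning_rate)^(log2(n)) where learning_rate = rate/100
Doublings = log2(4) = 2
T_n = 198 * 0.85^2
T_n = 198 * 0.7225 = 143.1 hours

143.1 hours


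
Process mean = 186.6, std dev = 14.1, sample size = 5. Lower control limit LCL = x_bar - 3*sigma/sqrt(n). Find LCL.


LCL = 186.6 - 3 * 14.1 / sqrt(5)

167.68


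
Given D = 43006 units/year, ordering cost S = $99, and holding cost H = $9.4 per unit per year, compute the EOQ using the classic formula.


Formula: EOQ = sqrt(2 * D * S / H)
Numerator: 2 * 43006 * 99 = 8515188
2DS/H = 8515188 / 9.4 = 905871.1
EOQ = sqrt(905871.1) = 951.8 units

951.8 units


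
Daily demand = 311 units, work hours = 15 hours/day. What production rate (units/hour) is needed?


Formula: Production Rate = Daily Demand / Available Hours
Rate = 311 units/day / 15 hours/day
Rate = 20.7 units/hour

20.7 units/hour


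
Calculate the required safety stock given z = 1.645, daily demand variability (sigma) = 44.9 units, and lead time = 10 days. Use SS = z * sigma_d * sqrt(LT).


Formula: SS = z * sigma_d * sqrt(LT)
sqrt(LT) = sqrt(10) = 3.1623
SS = 1.645 * 44.9 * 3.1623
SS = 233.6 units

233.6 units


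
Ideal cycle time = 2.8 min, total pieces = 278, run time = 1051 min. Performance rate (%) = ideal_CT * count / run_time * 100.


Formula: Performance = (Ideal CT * Total Count) / Run Time * 100
Ideal output time = 2.8 * 278 = 778.4 min
Performance = 778.4 / 1051 * 100 = 74.1%

74.1%


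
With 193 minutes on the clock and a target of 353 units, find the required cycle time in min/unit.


Formula: CT = Available Time / Number of Units
CT = 193 min / 353 units
CT = 0.55 min/unit

0.55 min/unit


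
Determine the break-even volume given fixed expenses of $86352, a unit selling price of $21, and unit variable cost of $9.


Formula: BEQ = Fixed Costs / (Price - Variable Cost)
Contribution margin = $21 - $9 = $12/unit
BEQ = ceil($86352 / $12/unit) = ceil(7196.0) = 7196 units

7196 units


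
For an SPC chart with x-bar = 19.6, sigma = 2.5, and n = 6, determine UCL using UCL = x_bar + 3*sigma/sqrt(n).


UCL = 19.6 + 3 * 2.5 / sqrt(6)

22.66


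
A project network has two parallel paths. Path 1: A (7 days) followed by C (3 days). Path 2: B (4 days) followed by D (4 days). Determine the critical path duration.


Path 1 = 7 + 3 = 10 days
Path 2 = 4 + 4 = 8 days
Duration = max(10, 8) = 10 days

10 days


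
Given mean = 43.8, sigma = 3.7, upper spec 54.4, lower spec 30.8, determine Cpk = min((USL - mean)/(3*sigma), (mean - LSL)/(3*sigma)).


Cpu = (54.4 - 43.8) / (3 * 3.7) = 0.95
Cpl = (43.8 - 30.8) / (3 * 3.7) = 1.17
Cpk = min(0.95, 1.17) = 0.95

0.95


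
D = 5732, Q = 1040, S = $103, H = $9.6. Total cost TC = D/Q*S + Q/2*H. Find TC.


TC = 5732/1040 * 103 + 1040/2 * 9.6

$5559.69


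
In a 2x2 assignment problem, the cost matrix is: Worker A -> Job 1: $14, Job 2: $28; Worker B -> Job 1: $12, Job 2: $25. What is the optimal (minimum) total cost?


Option 1: A->1 + B->2 = $14 + $25 = $39
Option 2: A->2 + B->1 = $28 + $12 = $40
Min cost = min($39, $40) = $39

$39


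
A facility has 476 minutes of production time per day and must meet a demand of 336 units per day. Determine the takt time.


Formula: Takt Time = Available Production Time / Customer Demand
Takt = 476 min/day / 336 units/day
Takt = 1.42 min/unit

1.42 min/unit


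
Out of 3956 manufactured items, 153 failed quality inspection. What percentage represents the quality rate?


Formula: Quality Rate = Good Pieces / Total Pieces * 100
Good pieces = 3956 - 153 = 3803
QR = 3803 / 3956 * 100 = 96.1%

96.1%


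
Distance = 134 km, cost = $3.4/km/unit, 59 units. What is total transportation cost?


TC = dist * cost * units = 134 * 3.4 * 59 = $26880.40

$26880.40


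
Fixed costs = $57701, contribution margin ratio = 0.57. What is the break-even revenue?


Formula: BER = Fixed Costs / Contribution Margin Ratio
BER = $57701 / 0.57
BER = $101229.82 (to the nearest cent)

$101229.82


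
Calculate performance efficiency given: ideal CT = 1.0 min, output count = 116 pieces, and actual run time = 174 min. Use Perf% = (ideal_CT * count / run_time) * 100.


Formula: Performance = (Ideal CT * Total Count) / Run Time * 100
Ideal output time = 1.0 * 116 = 116.0 min
Performance = 116.0 / 174 * 100 = 66.7%

66.7%


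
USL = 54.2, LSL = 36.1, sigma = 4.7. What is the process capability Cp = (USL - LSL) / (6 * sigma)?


Cp = (54.2 - 36.1) / (6 * 4.7)

0.64


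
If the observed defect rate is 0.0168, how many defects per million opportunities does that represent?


DPMO = defect_rate * 1000000 = 0.0168 * 1000000

16800


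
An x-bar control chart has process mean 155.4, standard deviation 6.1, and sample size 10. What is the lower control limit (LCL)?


LCL = 155.4 - 3 * 6.1 / sqrt(10)

149.61


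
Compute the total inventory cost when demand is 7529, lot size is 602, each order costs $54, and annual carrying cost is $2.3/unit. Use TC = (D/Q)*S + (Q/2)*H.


TC = 7529/602 * 54 + 602/2 * 2.3

$1367.66


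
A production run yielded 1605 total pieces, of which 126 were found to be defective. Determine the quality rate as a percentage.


Formula: Quality Rate = Good Pieces / Total Pieces * 100
Good pieces = 1605 - 126 = 1479
QR = 1479 / 1605 * 100 = 92.1%

92.1%


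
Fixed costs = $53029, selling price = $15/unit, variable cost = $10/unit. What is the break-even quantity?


Formula: BEQ = Fixed Costs / (Price - Variable Cost)
Contribution margin = $15 - $10 = $5/unit
BEQ = ceil($53029 / $5/unit) = ceil(10605.8) = 10606 units

10606 units


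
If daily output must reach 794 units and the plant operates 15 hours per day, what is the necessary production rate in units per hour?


Formula: Production Rate = Daily Demand / Available Hours
Rate = 794 units/day / 15 hours/day
Rate = 52.9 units/hour

52.9 units/hour


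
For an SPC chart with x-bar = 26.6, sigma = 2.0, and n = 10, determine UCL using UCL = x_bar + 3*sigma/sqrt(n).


UCL = 26.6 + 3 * 2.0 / sqrt(10)

28.5


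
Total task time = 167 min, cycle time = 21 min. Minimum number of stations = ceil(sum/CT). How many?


Formula: N_min = ceil(Sum of Task Times / Cycle Time)
N_min = ceil(167 min / 21 min) = ceil(7.9524)
N_min = 8 stations

8


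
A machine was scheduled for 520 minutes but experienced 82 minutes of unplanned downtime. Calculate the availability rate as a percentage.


Formula: Availability = (Planned Time - Downtime) / Planned Time * 100
Uptime = 520 - 82 = 438 min
Availability = 438 / 520 * 100 = 84.2%

84.2%


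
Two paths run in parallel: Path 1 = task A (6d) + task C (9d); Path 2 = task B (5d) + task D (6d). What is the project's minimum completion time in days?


Path 1 = 6 + 9 = 15 days
Path 2 = 5 + 6 = 11 days
Duration = max(15, 11) = 15 days

15 days


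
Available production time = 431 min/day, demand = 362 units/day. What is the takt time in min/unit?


Formula: Takt Time = Available Production Time / Customer Demand
Takt = 431 min/day / 362 units/day
Takt = 1.19 min/unit

1.19 min/unit


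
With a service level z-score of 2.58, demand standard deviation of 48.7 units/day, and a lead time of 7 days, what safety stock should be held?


Formula: SS = z * sigma_d * sqrt(LT)
sqrt(LT) = sqrt(7) = 2.6458
SS = 2.58 * 48.7 * 2.6458
SS = 332.4 units

332.4 units


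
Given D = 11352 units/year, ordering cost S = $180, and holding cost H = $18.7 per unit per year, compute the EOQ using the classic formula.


Formula: EOQ = sqrt(2 * D * S / H)
Numerator: 2 * 11352 * 180 = 4086720
2DS/H = 4086720 / 18.7 = 218541.2
EOQ = sqrt(218541.2) = 467.5 units

467.5 units


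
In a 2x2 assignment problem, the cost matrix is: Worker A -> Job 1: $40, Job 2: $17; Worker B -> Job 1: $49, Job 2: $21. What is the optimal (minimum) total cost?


Option 1: A->1 + B->2 = $40 + $21 = $61
Option 2: A->2 + B->1 = $17 + $49 = $66
Min cost = min($61, $66) = $61

$61


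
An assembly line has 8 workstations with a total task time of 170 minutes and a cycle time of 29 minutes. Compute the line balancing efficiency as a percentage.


Formula: Efficiency = Sum of Task Times / (N_stations * CT) * 100
Total station capacity = 8 stations * 29 min = 232 min
Efficiency = 170 / 232 * 100 = 73.3%

73.3%


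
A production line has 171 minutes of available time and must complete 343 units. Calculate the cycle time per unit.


Formula: CT = Available Time / Number of Units
CT = 171 min / 343 units
CT = 0.5 min/unit

0.5 min/unit


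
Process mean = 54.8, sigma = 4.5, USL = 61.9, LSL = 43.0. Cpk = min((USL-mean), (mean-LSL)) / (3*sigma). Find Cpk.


Cpu = (61.9 - 54.8) / (3 * 4.5) = 0.53
Cpl = (54.8 - 43.0) / (3 * 4.5) = 0.87
Cpk = min(0.53, 0.87) = 0.53

0.53


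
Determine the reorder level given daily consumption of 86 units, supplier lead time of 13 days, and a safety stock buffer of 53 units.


Formula: ROP = (Daily Demand * Lead Time) + Safety Stock
Demand during lead time = 86 * 13 = 1118 units
ROP = 1118 + 53 = 1171 units

1171 units


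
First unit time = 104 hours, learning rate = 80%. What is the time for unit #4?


Formula: T_n = T_1 * (learning_rate)^(log2(n)) where learning_rate = rate/100
Doublings = log2(4) = 2
T_n = 104 * 0.8^2
T_n = 104 * 0.64 = 66.6 hours

66.6 hours


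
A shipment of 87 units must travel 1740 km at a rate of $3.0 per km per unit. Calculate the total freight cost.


TC = dist * cost * units = 1740 * 3.0 * 87 = $454140.00

$454140.00


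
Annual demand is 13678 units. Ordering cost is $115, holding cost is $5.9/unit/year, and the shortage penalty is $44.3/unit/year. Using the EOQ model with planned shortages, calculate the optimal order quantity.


Formula: EOQ* = sqrt(2DS/H) * sqrt((H+P)/P)
Base EOQ = sqrt(2*13678*115/5.9) = 730.21 units
Correction = sqrt((5.9+44.3)/44.3) = 1.06451
EOQ* = 730.21 * 1.06451 = 777.3 units

777.3 units


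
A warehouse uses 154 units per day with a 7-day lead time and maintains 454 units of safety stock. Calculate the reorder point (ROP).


Formula: ROP = (Daily Demand * Lead Time) + Safety Stock
Demand during lead time = 154 * 7 = 1078 units
ROP = 1078 + 454 = 1532 units

1532 units


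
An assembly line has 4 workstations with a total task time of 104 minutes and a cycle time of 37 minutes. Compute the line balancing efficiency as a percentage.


Formula: Efficiency = Sum of Task Times / (N_stations * CT) * 100
Total station capacity = 4 stations * 37 min = 148 min
Efficiency = 104 / 148 * 100 = 70.3%

70.3%


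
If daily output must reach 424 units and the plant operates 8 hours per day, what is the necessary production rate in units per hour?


Formula: Production Rate = Daily Demand / Available Hours
Rate = 424 units/day / 8 hours/day
Rate = 53.0 units/hour

53.0 units/hour


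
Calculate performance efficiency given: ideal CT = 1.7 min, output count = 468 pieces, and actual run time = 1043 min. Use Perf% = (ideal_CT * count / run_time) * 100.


Formula: Performance = (Ideal CT * Total Count) / Run Time * 100
Ideal output time = 1.7 * 468 = 795.6 min
Performance = 795.6 / 1043 * 100 = 76.3%

76.3%


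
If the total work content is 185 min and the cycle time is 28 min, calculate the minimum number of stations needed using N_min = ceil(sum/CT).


Formula: N_min = ceil(Sum of Task Times / Cycle Time)
N_min = ceil(185 min / 28 min) = ceil(6.6071)
N_min = 7 stations

7


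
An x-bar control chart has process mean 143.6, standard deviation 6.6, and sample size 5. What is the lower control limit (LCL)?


LCL = 143.6 - 3 * 6.6 / sqrt(5)

134.75


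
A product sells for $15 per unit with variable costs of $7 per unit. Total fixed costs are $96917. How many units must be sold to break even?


Formula: BEQ = Fixed Costs / (Price - Variable Cost)
Contribution margin = $15 - $7 = $8/unit
BEQ = ceil($96917 / $8/unit) = ceil(12114.62) = 12115 units

12115 units


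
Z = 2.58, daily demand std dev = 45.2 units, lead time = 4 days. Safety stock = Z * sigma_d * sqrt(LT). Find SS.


Formula: SS = z * sigma_d * sqrt(LT)
sqrt(LT) = sqrt(4) = 2.0
SS = 2.58 * 45.2 * 2.0
SS = 233.2 units

233.2 units


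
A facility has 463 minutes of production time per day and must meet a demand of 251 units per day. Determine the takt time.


Formula: Takt Time = Available Production Time / Customer Demand
Takt = 463 min/day / 251 units/day
Takt = 1.84 min/unit

1.84 min/unit


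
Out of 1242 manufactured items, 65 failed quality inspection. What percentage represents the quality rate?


Formula: Quality Rate = Good Pieces / Total Pieces * 100
Good pieces = 1242 - 65 = 1177
QR = 1177 / 1242 * 100 = 94.8%

94.8%


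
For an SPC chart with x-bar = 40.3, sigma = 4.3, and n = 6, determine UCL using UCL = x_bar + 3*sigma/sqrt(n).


UCL = 40.3 + 3 * 4.3 / sqrt(6)

45.57


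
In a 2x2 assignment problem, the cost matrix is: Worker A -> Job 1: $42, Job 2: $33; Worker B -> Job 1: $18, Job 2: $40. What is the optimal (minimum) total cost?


Option 1: A->1 + B->2 = $42 + $40 = $82
Option 2: A->2 + B->1 = $33 + $18 = $51
Min cost = min($82, $51) = $51

$51


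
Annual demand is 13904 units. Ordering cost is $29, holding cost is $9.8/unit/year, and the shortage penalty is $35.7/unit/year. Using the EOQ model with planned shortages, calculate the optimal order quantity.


Formula: EOQ* = sqrt(2DS/H) * sqrt((H+P)/P)
Base EOQ = sqrt(2*13904*29/9.8) = 286.86 units
Correction = sqrt((9.8+35.7)/35.7) = 1.12894
EOQ* = 286.86 * 1.12894 = 323.8 units

323.8 units


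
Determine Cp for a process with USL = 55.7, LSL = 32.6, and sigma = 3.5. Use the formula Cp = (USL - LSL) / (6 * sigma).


Cp = (55.7 - 32.6) / (6 * 3.5)

1.1


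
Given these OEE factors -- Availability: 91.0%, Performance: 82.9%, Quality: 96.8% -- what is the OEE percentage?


Formula: OEE = Availability * Performance * Quality / 10000
A * P = 91.0% * 82.9% / 100 = 75.44%
OEE = 75.44% * 96.8% / 100 = 73.0%

73.0%


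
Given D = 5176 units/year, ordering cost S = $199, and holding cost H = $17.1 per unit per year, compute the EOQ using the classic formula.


Formula: EOQ = sqrt(2 * D * S / H)
Numerator: 2 * 5176 * 199 = 2060048
2DS/H = 2060048 / 17.1 = 120470.6
EOQ = sqrt(120470.6) = 347.1 units

347.1 units


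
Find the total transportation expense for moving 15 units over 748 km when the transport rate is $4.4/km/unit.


TC = dist * cost * units = 748 * 4.4 * 15 = $49368.00

$49368.00


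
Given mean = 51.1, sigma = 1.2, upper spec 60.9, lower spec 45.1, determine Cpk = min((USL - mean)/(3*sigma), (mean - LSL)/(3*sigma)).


Cpu = (60.9 - 51.1) / (3 * 1.2) = 2.72
Cpl = (51.1 - 45.1) / (3 * 1.2) = 1.67
Cpk = min(2.72, 1.67) = 1.67

1.67


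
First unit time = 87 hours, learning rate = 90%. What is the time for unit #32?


Formula: T_n = T_1 * (learning_rate)^(log2(n)) where learning_rate = rate/100
Doublings = log2(32) = 5
T_n = 87 * 0.9^5
T_n = 87 * 0.5905 = 51.4 hours

51.4 hours


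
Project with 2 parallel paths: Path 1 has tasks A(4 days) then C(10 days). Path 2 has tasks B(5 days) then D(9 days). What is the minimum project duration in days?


Path 1 = 4 + 10 = 14 days
Path 2 = 5 + 9 = 14 days
Duration = max(14, 14) = 14 days

14 days


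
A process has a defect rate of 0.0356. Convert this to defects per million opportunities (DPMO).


DPMO = defect_rate * 1000000 = 0.0356 * 1000000

35600


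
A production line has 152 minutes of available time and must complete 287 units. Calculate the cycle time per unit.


Formula: CT = Available Time / Number of Units
CT = 152 min / 287 units
CT = 0.53 min/unit

0.53 min/unit


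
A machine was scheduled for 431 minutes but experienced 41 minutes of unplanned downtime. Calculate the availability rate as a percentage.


Formula: Availability = (Planned Time - Downtime) / Planned Time * 100
Uptime = 431 - 41 = 390 min
Availability = 390 / 431 * 100 = 90.5%

90.5%


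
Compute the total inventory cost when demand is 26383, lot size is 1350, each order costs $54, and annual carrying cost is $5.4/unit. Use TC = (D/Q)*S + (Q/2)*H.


TC = 26383/1350 * 54 + 1350/2 * 5.4

$4700.32


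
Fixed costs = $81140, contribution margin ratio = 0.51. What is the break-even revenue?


Formula: BER = Fixed Costs / Contribution Margin Ratio
BER = $81140 / 0.51
BER = $159098.04 (to the nearest cent)

$159098.04


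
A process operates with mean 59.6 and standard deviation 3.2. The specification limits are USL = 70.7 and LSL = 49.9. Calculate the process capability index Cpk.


Cpu = (70.7 - 59.6) / (3 * 3.2) = 1.16
Cpl = (59.6 - 49.9) / (3 * 3.2) = 1.01
Cpk = min(1.16, 1.01) = 1.01

1.01


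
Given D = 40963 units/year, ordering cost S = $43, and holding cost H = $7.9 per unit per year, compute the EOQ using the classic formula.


Formula: EOQ = sqrt(2 * D * S / H)
Numerator: 2 * 40963 * 43 = 3522818
2DS/H = 3522818 / 7.9 = 445926.3
EOQ = sqrt(445926.3) = 667.8 units

667.8 units


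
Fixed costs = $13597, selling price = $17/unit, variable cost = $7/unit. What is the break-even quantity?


Formula: BEQ = Fixed Costs / (Price - Variable Cost)
Contribution margin = $17 - $7 = $10/unit
BEQ = ceil($13597 / $10/unit) = ceil(1359.7) = 1360 units

1360 units


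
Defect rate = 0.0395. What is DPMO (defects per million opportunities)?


DPMO = defect_rate * 1000000 = 0.0395 * 1000000

39500


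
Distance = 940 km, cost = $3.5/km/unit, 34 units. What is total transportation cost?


TC = dist * cost * units = 940 * 3.5 * 34 = $111860.00

$111860.00


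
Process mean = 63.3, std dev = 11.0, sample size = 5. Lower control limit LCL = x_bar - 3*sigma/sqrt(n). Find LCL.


LCL = 63.3 - 3 * 11.0 / sqrt(5)

48.54


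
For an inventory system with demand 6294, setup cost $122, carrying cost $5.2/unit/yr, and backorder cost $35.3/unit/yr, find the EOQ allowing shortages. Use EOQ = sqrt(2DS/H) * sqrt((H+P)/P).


Formula: EOQ* = sqrt(2DS/H) * sqrt((H+P)/P)
Base EOQ = sqrt(2*6294*122/5.2) = 543.45 units
Correction = sqrt((5.2+35.3)/35.3) = 1.07113
EOQ* = 543.45 * 1.07113 = 582.1 units

582.1 units


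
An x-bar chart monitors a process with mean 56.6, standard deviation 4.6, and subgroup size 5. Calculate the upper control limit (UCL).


UCL = 56.6 + 3 * 4.6 / sqrt(5)

62.77


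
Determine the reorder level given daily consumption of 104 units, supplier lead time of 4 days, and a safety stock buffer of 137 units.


Formula: ROP = (Daily Demand * Lead Time) + Safety Stock
Demand during lead time = 104 * 4 = 416 units
ROP = 416 + 137 = 553 units

553 units


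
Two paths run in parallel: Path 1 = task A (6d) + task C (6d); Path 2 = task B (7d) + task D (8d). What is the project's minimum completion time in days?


Path 1 = 6 + 6 = 12 days
Path 2 = 7 + 8 = 15 days
Duration = max(12, 15) = 15 days

15 days


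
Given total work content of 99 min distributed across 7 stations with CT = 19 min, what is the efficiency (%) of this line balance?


Formula: Efficiency = Sum of Task Times / (N_stations * CT) * 100
Total station capacity = 7 stations * 19 min = 133 min
Efficiency = 99 / 133 * 100 = 74.4%

74.4%


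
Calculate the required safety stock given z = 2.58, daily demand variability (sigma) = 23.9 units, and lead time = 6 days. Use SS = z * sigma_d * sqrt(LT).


Formula: SS = z * sigma_d * sqrt(LT)
sqrt(LT) = sqrt(6) = 2.4495
SS = 2.58 * 23.9 * 2.4495
SS = 151.0 units

151.0 units


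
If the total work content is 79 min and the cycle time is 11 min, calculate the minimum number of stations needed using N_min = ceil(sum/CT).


Formula: N_min = ceil(Sum of Task Times / Cycle Time)
N_min = ceil(79 min / 11 min) = ceil(7.1818)
N_min = 8 stations

8


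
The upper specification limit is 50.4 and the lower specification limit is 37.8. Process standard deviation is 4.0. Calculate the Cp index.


Cp = (50.4 - 37.8) / (6 * 4.0)

0.53


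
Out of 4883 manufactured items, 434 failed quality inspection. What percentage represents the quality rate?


Formula: Quality Rate = Good Pieces / Total Pieces * 100
Good pieces = 4883 - 434 = 4449
QR = 4449 / 4883 * 100 = 91.1%

91.1%


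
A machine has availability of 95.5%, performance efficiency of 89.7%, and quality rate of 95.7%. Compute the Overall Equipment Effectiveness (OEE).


Formula: OEE = Availability * Performance * Quality / 10000
A * P = 95.5% * 89.7% / 100 = 85.66%
OEE = 85.66% * 95.7% / 100 = 82.0%

82.0%
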